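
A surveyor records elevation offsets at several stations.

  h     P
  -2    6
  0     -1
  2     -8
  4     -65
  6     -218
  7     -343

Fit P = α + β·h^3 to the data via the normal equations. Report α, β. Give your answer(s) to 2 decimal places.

α = -1.14, β = -1.00

Normal-equation sums: Σ1 = 6, Σh^3 = 623, Σh^3·h^3 = 168529.
And ΣP = -629, Σh^3·P = -169009.
So XᵀX·[α, β]ᵀ = XᵀP: [[6, 623]; [623, 168529]]·[α, β]ᵀ = [-629, -169009]ᵀ.
Δ = 6·168529 − 623² = 623045.
α = ((-629)·168529 − 623·(-169009))/623045 = -712134/623045; β = (6·(-169009) − 623·(-629))/623045 = -622187/623045.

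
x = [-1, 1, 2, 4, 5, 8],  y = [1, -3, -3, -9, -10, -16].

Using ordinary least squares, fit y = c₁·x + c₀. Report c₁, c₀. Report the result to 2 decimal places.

c₁ = -1.91, c₀ = -0.60

Forming MᵀM = [[111, 19]; [19, 6]] and Mᵀy = [-224, -40]ᵀ gives MᵀM·[c₁, c₀]ᵀ = Mᵀy.
Eliminating c₀: 6·(row 1) − 19·(row 2) gives 305·c₁ = 6·(-224) − 19·(-40) = -584, so c₁ = -584/305.
Then c₀ = ((-40) − 19·(-584/305))/6 = -184/305.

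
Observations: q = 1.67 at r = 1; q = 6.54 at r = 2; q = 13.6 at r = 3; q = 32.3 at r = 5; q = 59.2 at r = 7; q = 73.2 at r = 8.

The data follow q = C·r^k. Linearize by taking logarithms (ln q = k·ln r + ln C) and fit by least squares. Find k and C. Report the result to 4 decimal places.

Taking logs, ln q = k·ln r + ln C, so regress ln q on ln r.
XᵀX = [[12.3883, 7.4265]; [7.4265, 6]], rhs = [26.6306, 16.8500]ᵀ  (here Σln r = 7.4265, Σ(ln r)² = 12.3883, Σln q = 16.8500, Σln r·ln q = 26.6306).
Δ = 12.3883·6 − (7.4265)² = 19.1764; k = (26.6306·6 − 7.4265·16.8500)/19.1764 = 1.80671, ln C = (12.3883·16.8500 − 7.4265·26.6306)/19.1764 = 0.57207, so C = exp(0.57207) = 1.77193.

k = 1.8067, C = 1.7719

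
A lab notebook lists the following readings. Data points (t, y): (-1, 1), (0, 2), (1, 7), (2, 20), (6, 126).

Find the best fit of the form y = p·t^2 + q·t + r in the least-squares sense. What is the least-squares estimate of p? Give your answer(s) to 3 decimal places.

p = 2.913

Sums needed: Σt^2·t^2 = 1314, Σt^2·t = 224, Σt^2 = 42, Σt·t = 42, Σt = 8, Σ1 = 5.
For Aᵀy: Σt^2·y = 4624, Σt·y = 802, Σy = 156.
Row-reducing yields p = 12676/4351, q = 14243/4351, r = 6484/4351.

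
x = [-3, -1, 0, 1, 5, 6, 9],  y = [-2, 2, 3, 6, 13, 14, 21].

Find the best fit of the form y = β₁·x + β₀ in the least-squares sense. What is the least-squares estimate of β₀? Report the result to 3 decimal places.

Entries of AᵀA: Σx·x = 153, Σx = 17, Σ1 = 7.
And Σx·y = 348, Σy = 57.
Normal equations: [[153, 17]; [17, 7]]·[β₁, β₀]ᵀ = [348, 57]ᵀ.
Eliminating β₀: 7·(row 1) − 17·(row 2) gives 782·β₁ = 7·348 − 17·57 = 1467, so β₁ = 1467/782.
Then β₀ = (57 − 17·(1467/782))/7 = 165/46.

β₀ = 3.587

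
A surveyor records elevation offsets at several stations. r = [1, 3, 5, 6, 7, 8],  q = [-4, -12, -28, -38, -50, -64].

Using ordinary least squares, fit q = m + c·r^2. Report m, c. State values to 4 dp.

XᵀX·[m, c]ᵀ = Xᵀq reads: 6·m + 184·c = -196;  184·m + 8500·c = -8726.
(Σ1 = 6, Σr^2 = 184, Σr^2·r^2 = 8500, Σq = -196, Σr^2·q = -8726.)
Eliminating c: 8500·(row 1) − 184·(row 2) gives 17144·m = 8500·(-196) − 184·(-8726) = -60416, so m = -7552/2143.
Then c = ((-8726) − 184·(-7552/2143))/8500 = -4073/4286.

m = -3.5240, c = -0.9503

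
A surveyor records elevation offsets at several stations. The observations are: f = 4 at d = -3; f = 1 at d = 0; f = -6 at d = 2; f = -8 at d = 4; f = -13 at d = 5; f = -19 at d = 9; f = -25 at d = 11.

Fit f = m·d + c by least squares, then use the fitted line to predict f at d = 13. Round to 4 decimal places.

The normal system AᵀA·[m, c]ᵀ = Aᵀf is [[256, 28]; [28, 7]]·[m, c]ᵀ = [-567, -66]ᵀ.
Δ = 256·7 − 28² = 1008.
m = ((-567)·7 − 28·(-66))/1008 = -101/48; c = (256·(-66) − 28·(-567))/1008 = -85/84.
At d = 13: f̂ = (-101/48)·(13) + (-85/84)·(1) = -3177/112.

f̂ = -28.3661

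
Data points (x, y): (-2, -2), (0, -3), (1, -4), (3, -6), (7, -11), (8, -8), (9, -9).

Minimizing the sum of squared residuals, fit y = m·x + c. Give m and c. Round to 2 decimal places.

m = -0.72, c = -3.47

Setting ∂/∂m … = 0 gives: 208·m + 26·c = -240;  26·m + 7·c = -43.
(Σx·x = 208, Σx = 26, Σ1 = 7, Σx·y = -240, Σy = -43.)
Determinant 208·7 − 26² = 780.
m = ((-240)·7 − 26·(-43))/780 = -281/390; c = (208·(-43) − 26·(-240))/780 = -52/15.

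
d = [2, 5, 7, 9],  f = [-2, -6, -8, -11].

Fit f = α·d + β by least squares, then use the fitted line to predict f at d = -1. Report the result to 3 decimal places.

f̂ = 1.766

With design matrix A, AᵀA = [[159, 23]; [23, 4]] and Aᵀf = [-189, -27]ᵀ.
Δ = 159·4 − 23² = 107.
α = ((-189)·4 − 23·(-27))/107 = -135/107; β = (159·(-27) − 23·(-189))/107 = 54/107.
At d = -1: f̂ = (-135/107)·(-1) + (54/107)·(1) = 189/107.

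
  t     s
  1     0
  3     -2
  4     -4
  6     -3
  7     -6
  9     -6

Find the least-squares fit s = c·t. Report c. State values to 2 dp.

c = -0.71

Normal-equation sums: Σt·t = 192.
Right-hand side: Σt·s = -136.
So AᵀA·[c]ᵀ = Aᵀs: [[192]]·[c]ᵀ = [-136]ᵀ.
c = (-136)/192 = -0.708333.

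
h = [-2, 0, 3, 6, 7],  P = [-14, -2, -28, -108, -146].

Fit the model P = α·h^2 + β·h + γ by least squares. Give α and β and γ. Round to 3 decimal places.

From the data, Σh^2·h^2 = 3794, Σh^2·h = 578, Σh^2 = 98, Σh·h = 98, Σh = 14, Σ1 = 5.
And Σh^2·P = -11350, Σh·P = -1726, ΣP = -298.
MᵀM·[α, β, γ]ᵀ = MᵀP becomes [[3794, 578, 98]; [578, 98, 14]; [98, 14, 5]]·[α, β, γ]ᵀ = [-11350, -1726, -298]ᵀ.
Solving the 3×3 system (Gaussian elimination) gives α = -1849/624, β = 85/624, γ = -99/52.

α = -2.963, β = 0.136, γ = -1.904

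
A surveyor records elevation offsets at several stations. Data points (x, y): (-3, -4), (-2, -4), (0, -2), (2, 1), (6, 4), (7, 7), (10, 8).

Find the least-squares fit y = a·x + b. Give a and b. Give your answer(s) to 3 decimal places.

Sums needed: Σx·x = 202, Σx = 20, Σ1 = 7.
Right-hand side: Σx·y = 175, Σy = 10.
MᵀM·[a, b]ᵀ = Mᵀy becomes [[202, 20]; [20, 7]]·[a, b]ᵀ = [175, 10]ᵀ.
Determinant 202·7 − 20² = 1014.
a = (175·7 − 20·10)/1014 = 1025/1014; b = (202·10 − 20·175)/1014 = -740/507.

a = 1.011, b = -1.460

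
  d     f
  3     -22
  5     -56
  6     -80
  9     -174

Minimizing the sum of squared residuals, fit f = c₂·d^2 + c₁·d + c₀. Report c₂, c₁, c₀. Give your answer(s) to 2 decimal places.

With design matrix M, MᵀM = [[8563, 1097, 151]; [1097, 151, 23]; [151, 23, 4]] and Mᵀf = [-18572, -2392, -332]ᵀ.
Row-reducing yields c₂ = -61/30, c₁ = -143/150, c₀ = -19/25.

c₂ = -2.03, c₁ = -0.95, c₀ = -0.76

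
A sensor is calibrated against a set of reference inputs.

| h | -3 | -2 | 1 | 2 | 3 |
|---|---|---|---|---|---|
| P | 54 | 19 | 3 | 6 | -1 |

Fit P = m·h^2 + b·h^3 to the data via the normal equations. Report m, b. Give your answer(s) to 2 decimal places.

From the data, Σh^2·h^2 = 195, Σh^2·h^3 = 1, Σh^3·h^3 = 1587.
Moment sums: Σh^2·P = 580, Σh^3·P = -1586.
Eliminating b: 1587·(row 1) − 1·(row 2) gives 309464·m = 1587·580 − 1·(-1586) = 922046, so m = 461023/154732.
Then b = ((-1586) − 1·(461023/154732))/1587 = -154925/154732.

m = 2.98, b = -1.00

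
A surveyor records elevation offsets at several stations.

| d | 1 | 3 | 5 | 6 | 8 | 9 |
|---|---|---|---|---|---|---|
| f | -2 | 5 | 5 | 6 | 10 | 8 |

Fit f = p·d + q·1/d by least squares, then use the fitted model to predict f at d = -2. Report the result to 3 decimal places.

f̂ = -1.036

MᵀM·[p, q]ᵀ = Mᵀf reads: 216·p + 6·q = 226;  6·p + (156409/129600)·q = 137/36.
(Σd·d = 216, Σd·1/d = 6, Σ1/d·1/d = 156409/129600, Σd·f = 226, Σ1/d·f = 137/36.)
det = 216·(156409/129600) − 6² = 134809/600.
p = (226·(156409/129600) − 6·(137/36))/(134809/600) = 16194617/14559372; q = (216·(137/36) − 6·226)/(134809/600) = -320400/134809.
At d = -2: f̂ = (16194617/14559372)·(-2) + (-320400/134809)·(-1/2) = -7543817/7279686.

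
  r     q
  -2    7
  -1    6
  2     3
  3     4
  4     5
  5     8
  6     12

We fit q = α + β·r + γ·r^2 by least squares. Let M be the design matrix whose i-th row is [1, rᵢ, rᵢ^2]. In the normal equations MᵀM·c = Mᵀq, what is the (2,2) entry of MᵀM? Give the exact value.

Row 2 ↔ basis r, column 2 ↔ basis r, so (MᵀM)_{2,2} = Σᵢ (r)·(r) = (-2)·(-2) + (-1)·(-1) + (2)·(2) + (3)·(3) + (4)·(4) + (5)·(5) + (6)·(6) = 95.

95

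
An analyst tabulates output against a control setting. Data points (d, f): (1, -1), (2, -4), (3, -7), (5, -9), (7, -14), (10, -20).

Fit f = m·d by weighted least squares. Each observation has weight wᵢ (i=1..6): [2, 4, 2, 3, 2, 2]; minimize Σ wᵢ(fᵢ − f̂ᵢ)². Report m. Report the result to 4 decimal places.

Normal-equation sums: Σwᵢ·d·d = 409.
Right-hand side: Σwᵢ·d·f = -807.
m = (-807)/409 = -1.97311.

m = -1.9731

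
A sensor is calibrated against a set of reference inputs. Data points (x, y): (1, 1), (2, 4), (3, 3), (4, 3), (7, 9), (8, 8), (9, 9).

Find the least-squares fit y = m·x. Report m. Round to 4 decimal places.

m = 1.0625

Entries of MᵀM: Σx·x = 224.
For Mᵀy: Σx·y = 238.
MᵀM·[m]ᵀ = Mᵀy becomes [[224]]·[m]ᵀ = [238]ᵀ.
m = 238/224 = 1.0625.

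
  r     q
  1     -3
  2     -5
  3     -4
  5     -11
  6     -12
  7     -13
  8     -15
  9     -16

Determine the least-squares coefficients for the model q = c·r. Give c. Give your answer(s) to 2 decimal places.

Sums needed: Σr·r = 269.
For Aᵀq: Σr·q = -507.
c = (-507)/269 = -1.88476.

c = -1.88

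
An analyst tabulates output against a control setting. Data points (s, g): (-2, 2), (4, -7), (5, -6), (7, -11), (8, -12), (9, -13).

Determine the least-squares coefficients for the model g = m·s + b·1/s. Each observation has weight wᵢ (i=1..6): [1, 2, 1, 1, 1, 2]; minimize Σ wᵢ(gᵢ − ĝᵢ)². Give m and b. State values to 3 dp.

Setting ∂/∂m … = 0 gives: 336·m + 8·b = -497;  8·m + (3021041/6350400)·b = -3673/315.
(Σwᵢ·s·s = 336, Σwᵢ·s·1/s = 8, Σwᵢ·1/s·1/s = 3021041/6350400, Σwᵢ·s·g = -497, Σwᵢ·1/s·g = -3673/315.)
Eliminating b: (3021041/6350400)·(row 1) − 8·(row 2) gives (1811441/18900)·m = (3021041/6350400)·(-497) − 8·(-3673/315) = -129867991/907200, so m = -129867991/86949168.
Then b = ((-3673/315) − 8·(-129867991/86949168))/(3021041/6350400) = 1098720/1811441.

m = -1.494, b = 0.607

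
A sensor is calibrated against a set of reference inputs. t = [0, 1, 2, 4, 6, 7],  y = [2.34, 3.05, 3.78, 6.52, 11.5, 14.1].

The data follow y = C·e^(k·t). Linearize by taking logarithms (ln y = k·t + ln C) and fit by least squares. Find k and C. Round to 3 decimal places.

k = 0.261, C = 2.318

With ln yᵢ as the transformed response and tᵢ as the regressor:
AᵀA = [[106.0000, 20.0000]; [20.0000, 6]], rhs = [44.4514, 10.2584]ᵀ  (here Σt = 20.0000, Σ(t)² = 106.0000, Σln y = 10.2584, Σt·ln y = 44.4514).
Δ = 106.0000·6 − (20.0000)² = 236.0000; k = (44.4514·6 − 20.0000·10.2584)/236.0000 = 0.26076, ln C = (106.0000·10.2584 − 20.0000·44.4514)/236.0000 = 0.84052, so C = exp(0.84052) = 2.31758.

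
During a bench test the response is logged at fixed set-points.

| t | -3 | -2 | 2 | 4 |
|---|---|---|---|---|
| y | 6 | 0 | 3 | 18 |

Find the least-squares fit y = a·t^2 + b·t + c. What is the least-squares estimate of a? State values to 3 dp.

Normal-equation sums: Σt^2·t^2 = 369, Σt^2·t = 37, Σt^2 = 33, Σt·t = 33, Σt = 1, Σ1 = 4.
Moment sums: Σt^2·y = 354, Σt·y = 60, Σy = 27.
So XᵀX·[a, b, c]ᵀ = Xᵀy: [[369, 37, 33]; [37, 33, 1]; [33, 1, 4]]·[a, b, c]ᵀ = [354, 60, 27]ᵀ.
Solving the 3×3 system (Gaussian elimination) gives a = 5535/4684, b = 2757/4684, c = -3684/1171.

a = 1.182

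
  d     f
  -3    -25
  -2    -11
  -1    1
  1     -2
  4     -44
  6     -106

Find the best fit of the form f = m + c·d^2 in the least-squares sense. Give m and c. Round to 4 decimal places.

m = 2.2509, c = -2.9926

Normal-equation sums: Σ1 = 6, Σd^2 = 67, Σd^2·d^2 = 1651.
Moment sums: Σf = -187, Σd^2·f = -4790.
MᵀM·[m, c]ᵀ = Mᵀf becomes [[6, 67]; [67, 1651]]·[m, c]ᵀ = [-187, -4790]ᵀ.
Eliminating c: 1651·(row 1) − 67·(row 2) gives 5417·m = 1651·(-187) − 67·(-4790) = 12193, so m = 12193/5417.
Then c = ((-4790) − 67·(12193/5417))/1651 = -16211/5417.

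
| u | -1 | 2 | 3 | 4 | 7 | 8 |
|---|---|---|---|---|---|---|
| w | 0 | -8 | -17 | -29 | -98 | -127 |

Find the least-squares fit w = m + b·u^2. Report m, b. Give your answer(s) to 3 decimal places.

m = 1.470, b = -2.013

The normal equations are: 6·m + 143·b = -279;  143·m + 6851·b = -13579.
Δ = 6·6851 − 143² = 20657.
m = ((-279)·6851 − 143·(-13579))/20657 = 2336/1589; b = (6·(-13579) − 143·(-279))/20657 = -41577/20657.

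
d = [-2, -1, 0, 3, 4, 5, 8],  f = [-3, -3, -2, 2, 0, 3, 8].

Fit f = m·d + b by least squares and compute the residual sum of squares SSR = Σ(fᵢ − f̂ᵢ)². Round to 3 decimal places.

Compute the Gram sums: Σd·d = 119, Σd = 17, Σ1 = 7.
For Xᵀf: Σd·f = 94, Σf = 5.
XᵀX·[m, b]ᵀ = Xᵀf becomes [[119, 17]; [17, 7]]·[m, b]ᵀ = [94, 5]ᵀ.
Determinant 119·7 − 17² = 544.
m = (94·7 − 17·5)/544 = 573/544; b = (119·5 − 17·94)/544 = -59/32.
Residuals: 517/544, -7/68, -5/32, 93/136, -1289/544, -115/272, 771/544; SSR = 5009/544.

SSR = 9.208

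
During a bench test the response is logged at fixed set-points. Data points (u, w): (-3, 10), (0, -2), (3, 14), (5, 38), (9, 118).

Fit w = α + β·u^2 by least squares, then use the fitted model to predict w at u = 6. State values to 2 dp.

ŵ = 52.14

Entries of AᵀA: Σ1 = 5, Σu^2 = 124, Σu^2·u^2 = 7348.
And Σw = 178, Σu^2·w = 10724.
Δ = 5·7348 − 124² = 21364.
α = (178·7348 − 124·10724)/21364 = -5458/5341; β = (5·10724 − 124·178)/21364 = 7887/5341.
At u = 6: ŵ = (-5458/5341)·(1) + (7887/5341)·(36) = 39782/763.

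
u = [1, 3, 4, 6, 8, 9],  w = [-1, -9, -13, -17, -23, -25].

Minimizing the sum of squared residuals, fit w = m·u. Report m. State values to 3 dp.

m = -2.855

Compute the Gram sums: Σu·u = 207.
For Aᵀw: Σu·w = -591.
AᵀA·[m]ᵀ = Aᵀw becomes [[207]]·[m]ᵀ = [-591]ᵀ.
Hence m = -591 / 207 ≈ -2.85507.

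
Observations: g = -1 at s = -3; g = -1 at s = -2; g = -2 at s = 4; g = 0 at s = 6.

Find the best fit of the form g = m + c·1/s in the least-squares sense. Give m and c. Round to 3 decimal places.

m = -1.021, c = -0.204

Sums needed: Σ1 = 4, Σ1/s = -5/12, Σ1/s·1/s = 65/144.
Right-hand side: Σg = -4, Σ1/s·g = 1/3.
det = 4·(65/144) − (-5/12)² = 235/144.
m = ((-4)·(65/144) − (-5/12)·(1/3))/(235/144) = -48/47; c = (4·(1/3) − (-5/12)·(-4))/(235/144) = -48/235.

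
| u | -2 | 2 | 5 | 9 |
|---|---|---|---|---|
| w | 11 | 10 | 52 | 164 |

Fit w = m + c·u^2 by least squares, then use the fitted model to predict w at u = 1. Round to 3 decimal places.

ŵ = 4.420

The normal equations are: 4·m + 114·c = 237;  114·m + 7218·c = 14668.
(Σ1 = 4, Σu^2 = 114, Σu^2·u^2 = 7218, Σw = 237, Σu^2·w = 14668.)
det = 4·7218 − 114² = 15876.
m = (237·7218 − 114·14668)/15876 = 131/54; c = (4·14668 − 114·237)/15876 = 323/162.
At u = 1: ŵ = (131/54)·(1) + (323/162)·(1) = 358/81.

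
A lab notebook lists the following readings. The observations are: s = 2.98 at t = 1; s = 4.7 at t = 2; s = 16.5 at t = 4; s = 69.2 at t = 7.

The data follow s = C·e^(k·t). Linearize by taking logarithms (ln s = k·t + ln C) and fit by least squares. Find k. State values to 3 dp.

k = 0.532

Linearized form: ln s = k·t + ln C. From the 4 transformed points,
Sums: Σt = 14.0000, Σ(t)² = 70.0000, Σln s = 9.6798, Σt·ln s = 45.0595.
Normal system: [[70.0000, 14.0000]; [14.0000, 4]]·[k, ln C]ᵀ = [45.0595, 9.6798]ᵀ.
Slope k = (n·Σt·ln s − Σt·Σln s)/(n·Σ(t)² − (Σt)²) = (4·45.0595 − 14.0000·9.6798)/84.0000 = 0.53238; ln C = (Σln s − k·Σt)/n = 0.55662.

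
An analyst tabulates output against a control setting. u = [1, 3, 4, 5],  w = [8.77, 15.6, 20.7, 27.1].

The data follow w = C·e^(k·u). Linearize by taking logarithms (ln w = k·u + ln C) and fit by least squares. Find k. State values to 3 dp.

k = 0.283

Let Y = ln w. Fitting Y = k·u + ln C by least squares:
Σu = 13.0000, Σ(u)² = 51.0000, Σln w = 11.2483, Σu·ln w = 39.0314.
Normal system: [[51.0000, 13.0000]; [13.0000, 4]]·[k, ln C]ᵀ = [39.0314, 11.2483]ᵀ.
Solving (det = 35.0000): k = 0.28280, ln C = 1.89298.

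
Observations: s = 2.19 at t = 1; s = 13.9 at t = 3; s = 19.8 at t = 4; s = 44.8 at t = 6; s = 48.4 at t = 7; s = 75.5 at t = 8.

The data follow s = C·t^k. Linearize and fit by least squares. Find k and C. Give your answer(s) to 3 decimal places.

Linearized form: ln s = k·ln t + ln C. From the 6 transformed points,
Σln t = 8.3020, Σ(ln t)² = 14.4498, Σln s = 18.4073, Σln t·ln s = 30.3840.
Equations: 14.4498·k + 8.3020·ln C = 30.3840;  8.3020·k + 6·ln C = 18.4073.
Δ = 14.4498·6 − (8.3020)² = 17.7753; k = (30.3840·6 − 8.3020·18.4073)/17.7753 = 1.65884, ln C = (14.4498·18.4073 − 8.3020·30.3840)/17.7753 = 0.77260, so C = exp(0.77260) = 2.16539.

k = 1.659, C = 2.165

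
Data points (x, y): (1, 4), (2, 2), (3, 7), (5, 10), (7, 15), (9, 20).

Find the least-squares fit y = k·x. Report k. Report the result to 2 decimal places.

The normal equations are: 169·k = 364.
(Σx·x = 169, Σx·y = 364.)
Hence k = 364 / 169 ≈ 2.15385.

k = 2.15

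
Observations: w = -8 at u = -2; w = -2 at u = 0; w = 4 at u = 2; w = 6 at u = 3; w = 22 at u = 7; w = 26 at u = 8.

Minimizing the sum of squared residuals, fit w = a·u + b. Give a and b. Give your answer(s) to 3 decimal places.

a = 3.421, b = -2.263

The normal system AᵀA·[a, b]ᵀ = Aᵀw is [[130, 18]; [18, 6]]·[a, b]ᵀ = [404, 48]ᵀ.
Determinant 130·6 − 18² = 456.
a = (404·6 − 18·48)/456 = 65/19; b = (130·48 − 18·404)/456 = -43/19.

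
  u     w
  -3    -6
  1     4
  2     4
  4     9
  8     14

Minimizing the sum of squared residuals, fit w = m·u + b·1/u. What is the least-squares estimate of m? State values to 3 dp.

m = 1.779

Compute the Gram sums: Σu·u = 94, Σu·1/u = 5, Σ1/u·1/u = 829/576.
And Σu·w = 178, Σ1/u·w = 12.
Determinant 94·(829/576) − 5² = 31763/288.
m = (178·(829/576) − 5·12)/(31763/288) = 56501/31763; b = (94·12 − 5·178)/(31763/288) = 68544/31763.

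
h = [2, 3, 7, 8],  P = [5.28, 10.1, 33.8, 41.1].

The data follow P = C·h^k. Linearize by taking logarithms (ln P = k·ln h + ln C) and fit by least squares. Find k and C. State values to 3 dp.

Linearized form: ln P = k·ln h + ln C. From the 4 transformed points,
AᵀA = [[9.7980, 5.8171]; [5.8171, 4]], rhs = [18.2716, 11.2129]ᵀ  (here Σln h = 5.8171, Σ(ln h)² = 9.7980, Σln P = 11.2129, Σln h·ln P = 18.2716).
Solving (det = 5.3534): k = 1.46818, ln C = 0.66810, so C = exp(0.66810) = 1.95052.

k = 1.468, C = 1.951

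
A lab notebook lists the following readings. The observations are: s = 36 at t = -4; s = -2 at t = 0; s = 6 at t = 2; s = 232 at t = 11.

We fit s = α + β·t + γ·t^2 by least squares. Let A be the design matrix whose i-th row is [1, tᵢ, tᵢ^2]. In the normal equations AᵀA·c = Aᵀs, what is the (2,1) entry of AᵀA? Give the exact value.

Row 2 ↔ basis t, column 1 ↔ basis 1, so (AᵀA)_{2,1} = Σᵢ t = (-4)·(1) + (0)·(1) + (2)·(1) + (11)·(1) = 9.

9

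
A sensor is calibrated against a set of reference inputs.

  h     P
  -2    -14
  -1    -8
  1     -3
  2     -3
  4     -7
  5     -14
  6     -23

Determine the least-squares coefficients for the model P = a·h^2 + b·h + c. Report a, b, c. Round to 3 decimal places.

a = -0.990, b = 2.945, c = -4.298

Forming MᵀM = [[2211, 405, 87]; [405, 87, 15]; [87, 15, 7]] and MᵀP = [-1369, -209, -72]ᵀ gives MᵀM·[a, b, c]ᵀ = MᵀP.
Row-reducing yields a = -16393/16566, b = 48793/16566, c = -11868/2761.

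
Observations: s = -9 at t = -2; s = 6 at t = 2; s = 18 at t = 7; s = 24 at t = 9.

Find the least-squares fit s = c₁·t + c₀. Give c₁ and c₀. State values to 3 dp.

c₁ = 2.919, c₀ = -1.926

Setting ∂/∂c₁ … = 0 gives: 138·c₁ + 16·c₀ = 372;  16·c₁ + 4·c₀ = 39.
Eliminating c₀: 4·(row 1) − 16·(row 2) gives 296·c₁ = 4·372 − 16·39 = 864, so c₁ = 108/37.
Then c₀ = (39 − 16·(108/37))/4 = -285/148.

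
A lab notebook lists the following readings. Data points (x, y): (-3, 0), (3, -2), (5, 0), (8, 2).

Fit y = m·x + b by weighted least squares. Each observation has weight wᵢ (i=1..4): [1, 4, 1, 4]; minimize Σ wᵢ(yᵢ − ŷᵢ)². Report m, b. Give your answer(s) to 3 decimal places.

With design matrix A, AᵀWA = [[326, 46]; [46, 10]] and AᵀWy = [40, 0]ᵀ.
Determinant 326·10 − 46² = 1144.
m = (40·10 − 46·0)/1144 = 50/143; b = (326·0 − 46·40)/1144 = -230/143.

m = 0.350, b = -1.608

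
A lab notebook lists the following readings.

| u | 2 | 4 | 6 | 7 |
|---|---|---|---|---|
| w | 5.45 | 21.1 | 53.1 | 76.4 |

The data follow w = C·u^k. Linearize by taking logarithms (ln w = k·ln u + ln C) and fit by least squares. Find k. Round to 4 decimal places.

k = 2.1014

Taking logs, ln w = k·ln u + ln C, so regress ln w on ln u.
Σln u = 5.8171, Σ(ln u)² = 9.3992, Σln w = 13.0530, Σln u·ln w = 20.9571.
Equations: 9.3992·k + 5.8171·ln C = 20.9571;  5.8171·k + 4·ln C = 13.0530.
Slope k = (n·Σln u·ln w − Σln u·Σln w)/(n·Σ(ln u)² − (Σln u)²) = (4·20.9571 − 5.8171·13.0530)/3.7582 = 2.10142; ln C = (Σln w − k·Σln u)/n = 0.20722.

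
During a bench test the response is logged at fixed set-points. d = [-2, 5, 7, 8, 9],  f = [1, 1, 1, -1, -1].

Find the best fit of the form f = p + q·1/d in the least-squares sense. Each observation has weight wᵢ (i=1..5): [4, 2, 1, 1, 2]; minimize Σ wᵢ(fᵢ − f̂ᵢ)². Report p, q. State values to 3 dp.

p = 0.252, q = -1.337

From the data, Σwᵢ·1 = 10, Σwᵢ·1/d = -2797/2520, Σwᵢ·1/d·1/d = 7244057/6350400.
Moment sums: Σwᵢ·f = 4, Σwᵢ·1/d·f = -4547/2520.
Determinant 10·(7244057/6350400) − (-2797/2520)² = 64617361/6350400.
p = (4·(7244057/6350400) − (-2797/2520)·(-4547/2520))/(64617361/6350400) = 266529/1059301; q = (10·(-4547/2520) − (-2797/2520)·4)/(64617361/6350400) = -1416240/1059301.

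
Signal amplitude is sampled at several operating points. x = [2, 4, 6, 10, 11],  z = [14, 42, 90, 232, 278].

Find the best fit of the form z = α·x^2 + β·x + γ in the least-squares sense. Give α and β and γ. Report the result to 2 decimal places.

MᵀM·[α, β, γ]ᵀ = Mᵀz reads: 26209·α + 2619·β + 277·γ = 60806;  2619·α + 277·β + 33·γ = 6114;  277·α + 33·β + 5·γ = 656.
(Σx^2·x^2 = 26209, Σx^2·x = 2619, Σx^2 = 277, Σx·x = 277, Σx = 33, Σ1 = 5, Σx^2·z = 60806, Σx·z = 6114, Σz = 656.)
Row-reducing yields α = 46427/22171, β = 48099/22171, γ = 19326/22171.

α = 2.09, β = 2.17, γ = 0.87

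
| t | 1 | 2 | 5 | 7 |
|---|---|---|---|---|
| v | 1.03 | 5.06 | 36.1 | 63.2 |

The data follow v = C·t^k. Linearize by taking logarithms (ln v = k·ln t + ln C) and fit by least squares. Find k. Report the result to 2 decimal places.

Linearized form: ln v = k·ln t + ln C. From the 4 transformed points,
Σln t = 4.2485, Σ(ln t)² = 6.8573, Σln v = 9.3835, Σln t·ln v = 14.9641.
Normal system: [[6.8573, 4.2485]; [4.2485, 4]]·[k, ln C]ᵀ = [14.9641, 9.3835]ᵀ.
Δ = 6.8573·4 − (4.2485)² = 9.3795; k = (14.9641·4 − 4.2485·9.3835)/9.3795 = 2.13129, ln C = (6.8573·9.3835 − 4.2485·14.9641)/9.3795 = 0.08218.

k = 2.13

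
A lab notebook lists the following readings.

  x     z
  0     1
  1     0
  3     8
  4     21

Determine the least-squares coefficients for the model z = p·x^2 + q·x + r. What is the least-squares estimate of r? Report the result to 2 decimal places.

r = 1.40

With design matrix A, AᵀA = [[338, 92, 26]; [92, 26, 8]; [26, 8, 4]] and Aᵀz = [408, 108, 30]ᵀ.
Row-reducing yields p = 7/3, q = -68/15, r = 7/5.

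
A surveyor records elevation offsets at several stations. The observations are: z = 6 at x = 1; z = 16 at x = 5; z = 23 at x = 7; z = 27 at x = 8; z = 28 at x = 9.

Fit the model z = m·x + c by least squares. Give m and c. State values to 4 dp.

m = 2.8750, c = 2.7500

The normal equations are: 220·m + 30·c = 715;  30·m + 5·c = 100.
(Σx·x = 220, Σx = 30, Σ1 = 5, Σx·z = 715, Σz = 100.)
det = 220·5 − 30² = 200.
m = (715·5 − 30·100)/200 = 23/8; c = (220·100 − 30·715)/200 = 11/4.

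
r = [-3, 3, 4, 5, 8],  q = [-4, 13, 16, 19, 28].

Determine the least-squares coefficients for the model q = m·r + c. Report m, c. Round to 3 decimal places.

From the data, Σr·r = 123, Σr = 17, Σ1 = 5.
Right-hand side: Σr·q = 434, Σq = 72.
Eliminating c: 5·(row 1) − 17·(row 2) gives 326·m = 5·434 − 17·72 = 946, so m = 473/163.
Then c = (72 − 17·(473/163))/5 = 739/163.

m = 2.902, c = 4.534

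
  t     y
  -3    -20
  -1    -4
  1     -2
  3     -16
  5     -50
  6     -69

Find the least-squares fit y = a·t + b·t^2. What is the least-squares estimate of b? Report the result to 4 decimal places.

b = -2.0442

Forming AᵀA = [[81, 341]; [341, 2085]] and Aᵀy = [-650, -4064]ᵀ gives AᵀA·[a, b]ᵀ = Aᵀy.
Eliminating b: 2085·(row 1) − 341·(row 2) gives 52604·a = 2085·(-650) − 341·(-4064) = 30574, so a = 15287/26302.
Then b = ((-4064) − 341·(15287/26302))/2085 = -53767/26302.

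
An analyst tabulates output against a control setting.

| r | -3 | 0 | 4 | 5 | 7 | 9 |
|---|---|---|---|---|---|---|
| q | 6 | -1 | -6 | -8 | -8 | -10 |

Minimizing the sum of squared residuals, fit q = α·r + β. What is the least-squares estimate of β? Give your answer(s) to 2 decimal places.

β = 0.26

The normal equations are: 180·α + 22·β = -228;  22·α + 6·β = -27.
(Σr·r = 180, Σr = 22, Σ1 = 6, Σr·q = -228, Σq = -27.)
Eliminating β: 6·(row 1) − 22·(row 2) gives 596·α = 6·(-228) − 22·(-27) = -774, so α = -387/298.
Then β = ((-27) − 22·(-387/298))/6 = 39/149.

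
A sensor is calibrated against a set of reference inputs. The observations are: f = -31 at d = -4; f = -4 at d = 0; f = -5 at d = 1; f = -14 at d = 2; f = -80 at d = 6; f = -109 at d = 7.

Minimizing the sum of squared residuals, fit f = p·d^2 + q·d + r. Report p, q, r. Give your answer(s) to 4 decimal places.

Setting ∂/∂p … = 0 gives: 3970·p + 504·q + 106·r = -8778;  504·p + 106·q + 12·r = -1152;  106·p + 12·q + 6·r = -243.
(Σd^2·d^2 = 3970, Σd^2·d = 504, Σd^2 = 106, Σd·d = 106, Σd = 12, Σ1 = 6, Σd^2·f = -8778, Σd·f = -1152, Σf = -243.)
Inverting the 3×3 Gram matrix, [p, q, r]ᵀ = [-259947/130076, -65403/65038, -414069/130076]ᵀ.

p = -1.9984, q = -1.0056, r = -3.1833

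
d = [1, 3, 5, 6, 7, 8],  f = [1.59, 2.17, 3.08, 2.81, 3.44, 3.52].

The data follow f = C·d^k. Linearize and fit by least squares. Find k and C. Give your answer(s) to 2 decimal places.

k = 0.39, C = 1.54

Let Y = ln f. Fitting Y = k·ln d + ln C by least squares:
Σln d = 8.5252, Σ(ln d)² = 15.1183, Σln f = 5.8905, Σln d·ln f = 9.5339.
Equations: 15.1183·k + 8.5252·ln C = 9.5339;  8.5252·k + 6·ln C = 5.8905.
Δ = 15.1183·6 − (8.5252)² = 18.0313; k = (9.5339·6 − 8.5252·5.8905)/18.0313 = 0.38742, ln C = (15.1183·5.8905 − 8.5252·9.5339)/18.0313 = 0.43129, so C = exp(0.43129) = 1.53924.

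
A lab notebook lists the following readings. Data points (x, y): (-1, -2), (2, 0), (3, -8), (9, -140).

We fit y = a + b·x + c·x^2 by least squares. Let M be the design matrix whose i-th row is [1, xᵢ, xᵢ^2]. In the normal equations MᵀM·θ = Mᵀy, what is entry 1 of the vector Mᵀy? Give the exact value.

Entry 1 ↔ basis 1, so (Mᵀy)_{1} = Σᵢ yᵢ = (1)·(-2) + (1)·(0) + (1)·(-8) + (1)·(-140) = -150.

-150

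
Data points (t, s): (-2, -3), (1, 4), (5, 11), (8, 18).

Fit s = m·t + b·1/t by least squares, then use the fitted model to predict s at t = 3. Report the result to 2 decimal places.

ŝ = 6.86

The normal system XᵀX·[m, b]ᵀ = Xᵀs is [[94, 4]; [4, 2089/1600]]·[m, b]ᵀ = [209, 199/20]ᵀ.
Eliminating b: (2089/1600)·(row 1) − 4·(row 2) gives (85383/800)·m = (2089/1600)·209 − 4·(199/20) = 372921/1600, so m = 124307/56922.
Then b = ((199/20) − 4·(124307/56922))/(2089/1600) = 26480/28461.
At t = 3: ŝ = (124307/56922)·(3) + (26480/28461)·(1/3) = 1171723/170766.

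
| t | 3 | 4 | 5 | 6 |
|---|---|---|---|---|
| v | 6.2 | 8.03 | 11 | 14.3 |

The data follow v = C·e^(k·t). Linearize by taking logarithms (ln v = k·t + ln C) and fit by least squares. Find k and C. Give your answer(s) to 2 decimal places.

Linearized form: ln v = k·t + ln C. From the 4 transformed points,
Sums: Σt = 18.0000, Σ(t)² = 86.0000, Σln v = 8.9659, Σt·ln v = 41.7574.
Normal system: [[86.0000, 18.0000]; [18.0000, 4]]·[k, ln C]ᵀ = [41.7574, 8.9659]ᵀ.
Δ = 86.0000·4 − (18.0000)² = 20.0000; k = (41.7574·4 − 18.0000·8.9659)/20.0000 = 0.28218, ln C = (86.0000·8.9659 − 18.0000·41.7574)/20.0000 = 0.97164, so C = exp(0.97164) = 2.64228.

k = 0.28, C = 2.64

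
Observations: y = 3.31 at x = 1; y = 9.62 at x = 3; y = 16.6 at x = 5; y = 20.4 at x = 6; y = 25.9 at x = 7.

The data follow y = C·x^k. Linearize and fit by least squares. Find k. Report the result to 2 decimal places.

Let Y = ln y. Fitting Y = k·ln x + ln C by least squares:
Over the data: Σln x = 6.4457, Σ(ln x)² = 10.7942, Σln y = 12.5400, Σln x·ln y = 18.7442.
Normal system: [[10.7942, 6.4457]; [6.4457, 5]]·[k, ln C]ᵀ = [18.7442, 12.5400]ᵀ.
Δ = 10.7942·5 − (6.4457)² = 12.4237; k = (18.7442·5 − 6.4457·12.5400)/12.4237 = 1.03769, ln C = (10.7942·12.5400 − 6.4457·18.7442)/12.4237 = 1.17026.

k = 1.04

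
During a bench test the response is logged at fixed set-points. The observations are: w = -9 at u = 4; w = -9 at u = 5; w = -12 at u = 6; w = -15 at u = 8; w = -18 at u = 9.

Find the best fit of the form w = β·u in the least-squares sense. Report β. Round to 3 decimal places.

β = -1.959

From the data, Σu·u = 222.
And Σu·w = -435.
β = (-435)/222 = -1.95946.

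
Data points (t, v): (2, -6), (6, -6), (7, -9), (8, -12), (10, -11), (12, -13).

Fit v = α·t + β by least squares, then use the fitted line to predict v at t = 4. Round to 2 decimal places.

v̂ = -6.82

Entries of XᵀX: Σt·t = 397, Σt = 45, Σ1 = 6.
Moment sums: Σt·v = -473, Σv = -57.
Determinant 397·6 − 45² = 357.
α = ((-473)·6 − 45·(-57))/357 = -13/17; β = (397·(-57) − 45·(-473))/357 = -64/17.
At t = 4: v̂ = (-13/17)·(4) + (-64/17)·(1) = -116/17.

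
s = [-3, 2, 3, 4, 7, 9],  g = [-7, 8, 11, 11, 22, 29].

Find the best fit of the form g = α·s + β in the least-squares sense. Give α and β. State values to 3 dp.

α = 2.950, β = 1.515

The normal system XᵀX·[α, β]ᵀ = Xᵀg is [[168, 22]; [22, 6]]·[α, β]ᵀ = [529, 74]ᵀ.
Determinant 168·6 − 22² = 524.
α = (529·6 − 22·74)/524 = 773/262; β = (168·74 − 22·529)/524 = 397/262.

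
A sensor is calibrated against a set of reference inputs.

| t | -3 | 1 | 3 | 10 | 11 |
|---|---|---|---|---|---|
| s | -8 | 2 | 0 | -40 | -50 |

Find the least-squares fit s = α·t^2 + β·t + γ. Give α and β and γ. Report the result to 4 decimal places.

α = -0.5446, β = 1.3501, γ = 1.0013

With design matrix A, AᵀA = [[24804, 2332, 240]; [2332, 240, 22]; [240, 22, 5]] and Aᵀs = [-10120, -924, -96]ᵀ.
Solving the 3×3 system (Gaussian elimination) gives α = -46649/85654, β = 115643/85654, γ = 42883/42827.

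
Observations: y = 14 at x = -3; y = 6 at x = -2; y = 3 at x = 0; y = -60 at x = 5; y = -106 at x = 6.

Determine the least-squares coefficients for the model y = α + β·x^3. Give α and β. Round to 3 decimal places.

AᵀA·[α, β]ᵀ = Aᵀy reads: 5·α + 306·β = -143;  306·α + 63074·β = -30822.
det = 5·63074 − 306² = 221734.
α = ((-143)·63074 − 306·(-30822))/221734 = 205975/110867; β = (5·(-30822) − 306·(-143))/221734 = -55176/110867.

α = 1.858, β = -0.498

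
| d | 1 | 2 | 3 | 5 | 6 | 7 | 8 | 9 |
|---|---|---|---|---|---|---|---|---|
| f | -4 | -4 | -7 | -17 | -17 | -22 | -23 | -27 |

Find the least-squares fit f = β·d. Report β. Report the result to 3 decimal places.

Setting ∂/∂β … = 0 gives: 269·β = -801.
(Σd·d = 269, Σd·f = -801.)
Hence β = -801 / 269 ≈ -2.9777.

β = -2.978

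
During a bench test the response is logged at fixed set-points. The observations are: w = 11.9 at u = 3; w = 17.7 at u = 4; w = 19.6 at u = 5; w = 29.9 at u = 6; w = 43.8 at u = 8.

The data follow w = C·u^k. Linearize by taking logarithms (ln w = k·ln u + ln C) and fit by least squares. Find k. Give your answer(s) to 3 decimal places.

With ln wᵢ as the transformed response and ln uᵢ as the regressor:
Σln u = 7.9655, Σ(ln u)² = 13.2535, Σln w = 15.5031, Σln u·ln w = 25.4410.
Normal system: [[13.2535, 7.9655]; [7.9655, 5]]·[k, ln C]ᵀ = [25.4410, 15.5031]ᵀ.
Solving (det = 2.8177): k = 1.31807, ln C = 1.00079.

k = 1.318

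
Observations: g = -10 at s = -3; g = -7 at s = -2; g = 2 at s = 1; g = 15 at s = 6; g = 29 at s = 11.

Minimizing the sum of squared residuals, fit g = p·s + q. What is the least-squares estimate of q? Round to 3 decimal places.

q = -1.394

From the data, Σs·s = 171, Σs = 13, Σ1 = 5.
Moment sums: Σs·g = 455, Σg = 29.
Eliminating q: 5·(row 1) − 13·(row 2) gives 686·p = 5·455 − 13·29 = 1898, so p = 949/343.
Then q = (29 − 13·(949/343))/5 = -478/343.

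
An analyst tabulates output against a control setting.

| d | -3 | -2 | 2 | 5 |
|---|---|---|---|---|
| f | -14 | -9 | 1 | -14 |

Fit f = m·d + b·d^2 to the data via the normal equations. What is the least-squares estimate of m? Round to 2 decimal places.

Normal-equation sums: Σd·d = 42, Σd·d^2 = 98, Σd^2·d^2 = 738.
Right-hand side: Σd·f = -8, Σd^2·f = -508.
XᵀX·[m, b]ᵀ = Xᵀf becomes [[42, 98]; [98, 738]]·[m, b]ᵀ = [-8, -508]ᵀ.
Δ = 42·738 − 98² = 21392.
m = ((-8)·738 − 98·(-508))/21392 = 5485/2674; b = (42·(-508) − 98·(-8))/21392 = -367/382.

m = 2.05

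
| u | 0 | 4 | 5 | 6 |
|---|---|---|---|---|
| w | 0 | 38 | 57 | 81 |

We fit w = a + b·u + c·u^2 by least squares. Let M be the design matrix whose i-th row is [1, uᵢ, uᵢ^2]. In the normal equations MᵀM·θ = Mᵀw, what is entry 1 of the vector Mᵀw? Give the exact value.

Entry 1 ↔ basis 1, so (Mᵀw)_{1} = Σᵢ wᵢ = (1)·(0) + (1)·(38) + (1)·(57) + (1)·(81) = 176.

176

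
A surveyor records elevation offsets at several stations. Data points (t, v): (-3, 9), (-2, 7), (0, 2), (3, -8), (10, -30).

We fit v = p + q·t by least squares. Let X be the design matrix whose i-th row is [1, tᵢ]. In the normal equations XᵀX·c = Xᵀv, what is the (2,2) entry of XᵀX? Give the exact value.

Row 2 ↔ basis t, column 2 ↔ basis t, so (XᵀX)_{2,2} = Σᵢ (t)·(t) = (-3)·(-3) + (-2)·(-2) + (0)·(0) + (3)·(3) + (10)·(10) = 122.

122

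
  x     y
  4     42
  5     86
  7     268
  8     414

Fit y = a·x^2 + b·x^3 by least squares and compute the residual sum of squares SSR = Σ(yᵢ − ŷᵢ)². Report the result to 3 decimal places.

Normal-equation sums: Σx^2·x^2 = 7378, Σx^2·x^3 = 53724, Σx^3·x^3 = 399514.
And Σx^2·y = 42450, Σx^3·y = 317330.
So AᵀA·[a, b]ᵀ = Aᵀy: [[7378, 53724]; [53724, 399514]]·[a, b]ᵀ = [42450, 317330]ᵀ.
Eliminating b: 399514·(row 1) − 53724·(row 2) gives 61346116·a = 399514·42450 − 53724·317330 = -88867620, so a = -22216905/15336529.
Then b = (317330 − 53724·(-22216905/15336529))/399514 = 15169235/15336529.
Residuals: 28773658/15336529, -21790256/15336529, -4229488/15336529, 4556606/15336529; SSR = 87463720/15336529.

SSR = 5.703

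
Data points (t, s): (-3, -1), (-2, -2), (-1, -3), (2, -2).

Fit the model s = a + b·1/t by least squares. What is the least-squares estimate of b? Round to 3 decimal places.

Normal-equation sums: Σ1 = 4, Σ1/t = -4/3, Σ1/t·1/t = 29/18.
For Xᵀs: Σs = -8, Σ1/t·s = 10/3.
XᵀX·[a, b]ᵀ = Xᵀs becomes [[4, -4/3]; [-4/3, 29/18]]·[a, b]ᵀ = [-8, 10/3]ᵀ.
Eliminating b: (29/18)·(row 1) − (-4/3)·(row 2) gives (14/3)·a = (29/18)·(-8) − (-4/3)·(10/3) = -76/9, so a = -38/21.
Then b = ((10/3) − (-4/3)·(-38/21))/(29/18) = 4/7.

b = 0.571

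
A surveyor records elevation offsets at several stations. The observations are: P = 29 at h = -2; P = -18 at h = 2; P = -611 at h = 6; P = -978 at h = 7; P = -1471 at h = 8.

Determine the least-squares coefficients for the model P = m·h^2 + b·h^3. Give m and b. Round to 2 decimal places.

Compute the Gram sums: Σh^2·h^2 = 7825, Σh^2·h^3 = 57351, Σh^3·h^3 = 426577.
For MᵀP: Σh^2·P = -164018, Σh^3·P = -1220958.
det = 7825·426577 − 57351² = 48827824.
m = ((-164018)·426577 − 57351·(-1220958))/48827824 = 3553492/3051739; b = (7825·(-1220958) − 57351·(-164018))/48827824 = -9212502/3051739.

m = 1.16, b = -3.02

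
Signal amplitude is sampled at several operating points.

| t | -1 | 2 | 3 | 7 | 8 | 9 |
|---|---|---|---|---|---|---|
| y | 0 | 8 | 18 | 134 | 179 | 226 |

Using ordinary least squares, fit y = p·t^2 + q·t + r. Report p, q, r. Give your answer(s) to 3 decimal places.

p = 2.953, q = -0.964, r = -3.722

From the data, Σt^2·t^2 = 13156, Σt^2·t = 1618, Σt^2 = 208, Σt·t = 208, Σt = 28, Σ1 = 6.
Moment sums: Σt^2·y = 36522, Σt·y = 4474, Σy = 565.
So AᵀA·[p, q, r]ᵀ = Aᵀy: [[13156, 1618, 208]; [1618, 208, 28]; [208, 28, 6]]·[p, q, r]ᵀ = [36522, 4474, 565]ᵀ.
Inverting the 3×3 Gram matrix, [p, q, r]ᵀ = [90224/30549, -29435/30549, -4459/1198]ᵀ.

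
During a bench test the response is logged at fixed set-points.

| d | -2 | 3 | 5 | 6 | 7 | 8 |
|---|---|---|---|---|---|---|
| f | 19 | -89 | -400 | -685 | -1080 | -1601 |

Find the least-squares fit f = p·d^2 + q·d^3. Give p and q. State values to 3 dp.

p = -1.020, q = -3.000

Entries of XᵀX: Σd^2·d^2 = 8515, Σd^2·d^3 = 60687, Σd^3·d^3 = 442867.
For Xᵀf: Σd^2·f = -190769, Σd^3·f = -1390667.
Eliminating q: 442867·(row 1) − 60687·(row 2) gives 88100536·p = 442867·(-190769) − 60687·(-1390667) = -89886494, so p = -44943247/44050268.
Then q = ((-1390667) − 60687·(-44943247/44050268))/442867 = -132165601/44050268.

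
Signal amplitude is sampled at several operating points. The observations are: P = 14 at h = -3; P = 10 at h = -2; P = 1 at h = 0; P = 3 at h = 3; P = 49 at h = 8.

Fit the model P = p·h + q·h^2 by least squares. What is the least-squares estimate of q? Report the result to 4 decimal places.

q = 1.0166

Normal-equation sums: Σh·h = 86, Σh·h^2 = 504, Σh^2·h^2 = 4274.
And Σh·P = 339, Σh^2·P = 3329.
Normal equations: [[86, 504]; [504, 4274]]·[p, q]ᵀ = [339, 3329]ᵀ.
Δ = 86·4274 − 504² = 113548.
p = (339·4274 − 504·3329)/113548 = -114465/56774; q = (86·3329 − 504·339)/113548 = 57719/56774.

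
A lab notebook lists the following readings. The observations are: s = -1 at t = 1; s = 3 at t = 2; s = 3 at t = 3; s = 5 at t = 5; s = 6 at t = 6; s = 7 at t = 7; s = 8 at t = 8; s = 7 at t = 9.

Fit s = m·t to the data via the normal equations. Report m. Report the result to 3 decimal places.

The normal system XᵀX·[m]ᵀ = Xᵀs is [[269]]·[m]ᵀ = [251]ᵀ.
m = 251/269 = 0.933086.

m = 0.933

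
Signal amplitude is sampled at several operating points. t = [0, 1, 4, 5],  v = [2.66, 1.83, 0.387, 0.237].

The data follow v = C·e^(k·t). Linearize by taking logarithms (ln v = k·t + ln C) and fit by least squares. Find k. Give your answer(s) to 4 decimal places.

Linearized form: ln v = k·t + ln C. From the 4 transformed points,
XᵀX = [[42.0000, 10.0000]; [10.0000, 4]], rhs = [-10.3915, -0.8064]ᵀ  (here Σt = 10.0000, Σ(t)² = 42.0000, Σln v = -0.8064, Σt·ln v = -10.3915).
Slope k = (n·Σt·ln v − Σt·Σln v)/(n·Σ(t)² − (Σt)²) = (4·-10.3915 − 10.0000·-0.8064)/68.0000 = -0.49268; ln C = (Σln v − k·Σt)/n = 1.03010.

k = -0.4927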